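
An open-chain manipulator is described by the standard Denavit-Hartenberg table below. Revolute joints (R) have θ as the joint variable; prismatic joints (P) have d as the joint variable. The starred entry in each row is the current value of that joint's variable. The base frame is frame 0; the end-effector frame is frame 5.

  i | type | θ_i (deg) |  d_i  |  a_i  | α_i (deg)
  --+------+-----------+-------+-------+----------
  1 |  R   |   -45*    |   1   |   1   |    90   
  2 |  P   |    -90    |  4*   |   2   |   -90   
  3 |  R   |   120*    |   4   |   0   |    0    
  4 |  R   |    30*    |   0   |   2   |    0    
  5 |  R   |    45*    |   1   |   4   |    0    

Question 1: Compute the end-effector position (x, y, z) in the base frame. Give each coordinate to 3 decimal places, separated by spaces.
1.389 -7.096 4.596

after link 1: o_1 = (0.7071, -0.7071, 1.0000)
after link 2: o_2 = (-2.1213, -3.5355, -1.0000)
after link 3: o_3 = (0.7071, -6.3640, -1.0000)
after link 4: o_4 = (1.4142, -5.6569, 0.7321)
after link 5: o_5 = (1.3893, -7.0960, 4.5958)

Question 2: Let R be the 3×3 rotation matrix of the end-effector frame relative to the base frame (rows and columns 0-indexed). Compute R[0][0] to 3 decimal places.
-0.183

End-effector x-axis (col 0 of R) = (-0.1830,-0.1830,0.9659)
R[0][0] = -0.1830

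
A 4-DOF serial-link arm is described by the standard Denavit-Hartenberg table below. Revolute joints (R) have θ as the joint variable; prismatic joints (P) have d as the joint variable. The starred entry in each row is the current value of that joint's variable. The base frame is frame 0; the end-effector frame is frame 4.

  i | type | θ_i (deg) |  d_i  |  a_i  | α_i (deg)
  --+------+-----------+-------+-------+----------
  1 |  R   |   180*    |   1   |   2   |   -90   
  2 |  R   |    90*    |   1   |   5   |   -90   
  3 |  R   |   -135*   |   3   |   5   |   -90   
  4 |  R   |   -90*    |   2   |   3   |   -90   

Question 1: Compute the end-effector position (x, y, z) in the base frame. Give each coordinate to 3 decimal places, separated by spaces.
4.000 -5.950 -1.879

after link 1: o_1 = (-2.0000, 0.0000, 1.0000)
after link 2: o_2 = (-2.0000, -1.0000, -4.0000)
after link 3: o_3 = (1.0000, -4.5355, -0.4645)
after link 4: o_4 = (4.0000, -5.9497, -1.8787)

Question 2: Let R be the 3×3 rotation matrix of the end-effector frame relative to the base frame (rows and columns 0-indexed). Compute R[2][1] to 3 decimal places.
End-effector y-axis (col 1 of R) = (0.0000,0.7071,0.7071)
R[2][1] = 0.7071

0.707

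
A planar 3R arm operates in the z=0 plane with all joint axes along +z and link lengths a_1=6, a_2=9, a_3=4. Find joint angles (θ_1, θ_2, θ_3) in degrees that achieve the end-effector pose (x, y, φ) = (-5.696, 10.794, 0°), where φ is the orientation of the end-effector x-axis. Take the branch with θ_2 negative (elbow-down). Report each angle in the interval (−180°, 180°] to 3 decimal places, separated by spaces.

wrist centre = target − a_3·(cos φ, sin φ) = (-9.6960, 10.7940)
cos θ_2 = (210.5229−6²−9²)/(2·6·9) = 0.8660; θ_2 = -30.0084° (elbow-down)
β = atan2(10.7940,-9.6960) = 131.9326°; ψ = atan2(-4.5011,13.7936) = -18.0726°
θ_1 = β − ψ = 150.0052°
θ_3 = φ − θ_1 − θ_2 = -119.9969° (wrapped to (-180°,180°])

150.005 -30.008 -119.997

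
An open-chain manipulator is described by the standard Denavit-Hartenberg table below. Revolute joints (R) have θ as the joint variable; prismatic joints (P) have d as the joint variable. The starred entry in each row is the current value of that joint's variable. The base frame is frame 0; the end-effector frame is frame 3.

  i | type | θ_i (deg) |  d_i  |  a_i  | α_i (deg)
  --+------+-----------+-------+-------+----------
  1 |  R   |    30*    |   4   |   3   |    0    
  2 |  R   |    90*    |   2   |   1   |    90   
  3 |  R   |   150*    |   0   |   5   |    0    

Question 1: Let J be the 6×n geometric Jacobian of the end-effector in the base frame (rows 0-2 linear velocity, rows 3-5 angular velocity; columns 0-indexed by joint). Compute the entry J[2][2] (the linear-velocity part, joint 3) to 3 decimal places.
axis z_2 = (0.8660,0.5000,0.0000); lever o_n−o_2 = (2.1651,-3.7500,2.5000)
cross product → J_v[:, 2] = (1.2500,-2.1651,-4.3301)
J_ω[:, 2] = z_2
entry J[2][2] = -4.3301

-4.330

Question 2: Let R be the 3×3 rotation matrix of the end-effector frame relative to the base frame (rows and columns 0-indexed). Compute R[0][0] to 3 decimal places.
0.433

End-effector x-axis (col 0 of R) = (0.4330,-0.7500,0.5000)
R[0][0] = 0.4330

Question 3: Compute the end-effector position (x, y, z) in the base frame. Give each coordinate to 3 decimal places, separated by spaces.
4.263 -1.384 8.500

after link 1: o_1 = (2.5981, 1.5000, 4.0000)
after link 2: o_2 = (2.0981, 2.3660, 6.0000)
after link 3: o_3 = (4.2631, -1.3840, 8.5000)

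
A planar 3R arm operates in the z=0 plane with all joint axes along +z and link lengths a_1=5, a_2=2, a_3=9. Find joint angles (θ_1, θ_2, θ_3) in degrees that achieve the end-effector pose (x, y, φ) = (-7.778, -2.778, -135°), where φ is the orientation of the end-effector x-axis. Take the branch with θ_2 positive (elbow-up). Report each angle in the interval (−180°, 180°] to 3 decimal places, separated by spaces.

89.996 134.997 0.007

wrist centre = target − a_3·(cos φ, sin φ) = (-1.4140, 3.5860)
cos θ_2 = (14.8586−5²−2²)/(2·5·2) = -0.7071; θ_2 = 134.9969° (elbow-up)
β = atan2(3.5860,-1.4140) = 111.5206°; ψ = atan2(1.4143,3.5859) = 21.5246°
θ_1 = β − ψ = 89.9960°
θ_3 = φ − θ_1 − θ_2 = 0.0071° (wrapped to (-180°,180°])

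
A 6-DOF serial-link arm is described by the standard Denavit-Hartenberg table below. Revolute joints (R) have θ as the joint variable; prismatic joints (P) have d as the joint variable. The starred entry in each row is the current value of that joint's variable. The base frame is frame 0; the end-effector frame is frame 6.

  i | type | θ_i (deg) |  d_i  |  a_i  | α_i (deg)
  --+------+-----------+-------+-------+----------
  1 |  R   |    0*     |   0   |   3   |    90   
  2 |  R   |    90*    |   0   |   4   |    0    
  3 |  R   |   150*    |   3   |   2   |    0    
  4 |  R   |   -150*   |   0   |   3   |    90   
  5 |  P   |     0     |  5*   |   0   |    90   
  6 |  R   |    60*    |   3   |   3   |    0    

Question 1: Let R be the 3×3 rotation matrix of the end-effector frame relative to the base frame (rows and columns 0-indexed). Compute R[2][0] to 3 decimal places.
End-effector x-axis (col 0 of R) = (0.8660,-0.0000,0.5000)
R[2][0] = 0.5000

0.500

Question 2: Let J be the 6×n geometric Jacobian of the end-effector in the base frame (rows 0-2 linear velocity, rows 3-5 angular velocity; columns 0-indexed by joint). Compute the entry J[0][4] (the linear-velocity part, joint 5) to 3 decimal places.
1.000

prismatic axis z_4 = (1.0000,-0.0000,-0.0000)
J_v[:, 4] = z_4; J_ω[:, 4] = (0,0,0)
entry J[0][4] = 1.0000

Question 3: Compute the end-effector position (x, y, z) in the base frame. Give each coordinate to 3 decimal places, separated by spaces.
after link 1: o_1 = (3.0000, 0.0000, 0.0000)
after link 2: o_2 = (3.0000, 0.0000, 4.0000)
after link 3: o_3 = (2.0000, -3.0000, 2.2679)
after link 4: o_4 = (2.0000, -3.0000, 5.2679)
after link 5: o_5 = (7.0000, -3.0000, 5.2679)
after link 6: o_6 = (9.5981, -0.0000, 6.7679)

9.598 -0.000 6.768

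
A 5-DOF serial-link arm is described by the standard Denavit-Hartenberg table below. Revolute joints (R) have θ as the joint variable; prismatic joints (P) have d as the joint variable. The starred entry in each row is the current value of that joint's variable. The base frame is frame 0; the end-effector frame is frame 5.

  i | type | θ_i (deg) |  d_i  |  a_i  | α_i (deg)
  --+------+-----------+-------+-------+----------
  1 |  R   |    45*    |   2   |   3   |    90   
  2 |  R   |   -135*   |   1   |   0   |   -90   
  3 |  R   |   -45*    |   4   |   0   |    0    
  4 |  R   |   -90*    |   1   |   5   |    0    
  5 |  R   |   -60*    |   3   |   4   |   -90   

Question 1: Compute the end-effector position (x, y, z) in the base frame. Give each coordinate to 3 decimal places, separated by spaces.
12.296 7.346 1.575

after link 1: o_1 = (2.1213, 2.1213, 2.0000)
after link 2: o_2 = (2.8284, 1.4142, 2.0000)
after link 3: o_3 = (4.8284, 3.4142, -0.8284)
after link 4: o_4 = (9.5962, 3.1820, 0.9645)
after link 5: o_5 = (12.2960, 7.3459, 1.5752)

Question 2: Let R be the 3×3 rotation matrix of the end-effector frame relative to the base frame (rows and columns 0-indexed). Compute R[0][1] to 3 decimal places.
-0.500

End-effector y-axis (col 1 of R) = (-0.5000,-0.5000,0.7071)
R[0][1] = -0.5000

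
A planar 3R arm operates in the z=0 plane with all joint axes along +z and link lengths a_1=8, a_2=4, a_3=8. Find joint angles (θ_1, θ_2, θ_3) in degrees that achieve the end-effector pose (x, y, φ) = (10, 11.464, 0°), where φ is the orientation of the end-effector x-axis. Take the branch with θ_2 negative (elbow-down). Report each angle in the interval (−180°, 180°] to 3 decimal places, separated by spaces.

wrist centre = target − a_3·(cos φ, sin φ) = (2.0000, 11.4640)
cos θ_2 = (135.4233−8²−4²)/(2·8·4) = 0.8660; θ_2 = -30.0042° (elbow-down)
β = atan2(11.4640,2.0000) = 80.1038°; ψ = atan2(-2.0003,11.4640) = -9.8974°
θ_1 = β − ψ = 90.0013°
θ_3 = φ − θ_1 − θ_2 = -59.9971° (wrapped to (-180°,180°])

90.001 -30.004 -59.997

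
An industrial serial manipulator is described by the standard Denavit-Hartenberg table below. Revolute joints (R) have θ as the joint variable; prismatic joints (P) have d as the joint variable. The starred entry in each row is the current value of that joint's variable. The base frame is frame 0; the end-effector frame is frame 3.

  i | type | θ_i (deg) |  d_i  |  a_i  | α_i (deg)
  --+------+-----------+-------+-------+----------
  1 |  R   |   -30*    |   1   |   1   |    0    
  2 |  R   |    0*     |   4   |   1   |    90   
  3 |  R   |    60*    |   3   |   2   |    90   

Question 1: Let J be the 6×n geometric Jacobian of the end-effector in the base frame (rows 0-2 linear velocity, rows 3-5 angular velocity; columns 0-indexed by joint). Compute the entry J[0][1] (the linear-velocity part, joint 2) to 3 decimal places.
3.598

axis z_1 = (0.0000,0.0000,1.0000); lever o_n−o_1 = (0.2321,-3.5981,5.7321)
cross product → J_v[:, 1] = (3.5981,0.2321,-0.0000)
J_ω[:, 1] = z_1
entry J[0][1] = 3.5981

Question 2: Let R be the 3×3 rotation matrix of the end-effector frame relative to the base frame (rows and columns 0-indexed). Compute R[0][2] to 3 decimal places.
End-effector z-axis (col 2 of R) = (0.7500,-0.4330,-0.5000)
R[0][2] = 0.7500

0.750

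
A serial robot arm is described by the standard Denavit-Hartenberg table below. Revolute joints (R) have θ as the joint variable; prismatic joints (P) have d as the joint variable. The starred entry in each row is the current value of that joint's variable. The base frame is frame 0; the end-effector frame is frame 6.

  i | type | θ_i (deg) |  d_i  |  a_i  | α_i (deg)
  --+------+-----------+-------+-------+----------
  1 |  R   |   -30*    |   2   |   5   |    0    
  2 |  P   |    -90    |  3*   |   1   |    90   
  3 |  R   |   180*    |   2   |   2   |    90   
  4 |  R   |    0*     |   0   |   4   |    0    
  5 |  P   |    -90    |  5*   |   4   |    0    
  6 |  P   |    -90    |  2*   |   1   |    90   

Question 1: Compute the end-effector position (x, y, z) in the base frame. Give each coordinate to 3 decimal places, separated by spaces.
8.062 -0.036 12.000

after link 1: o_1 = (4.3301, -2.5000, 2.0000)
after link 2: o_2 = (3.8301, -3.3660, 5.0000)
after link 3: o_3 = (3.0981, -0.6340, 5.0000)
after link 4: o_4 = (5.0981, 2.8301, 5.0000)
after link 5: o_5 = (8.5622, 0.8301, 10.0000)
after link 6: o_6 = (8.0622, -0.0359, 12.0000)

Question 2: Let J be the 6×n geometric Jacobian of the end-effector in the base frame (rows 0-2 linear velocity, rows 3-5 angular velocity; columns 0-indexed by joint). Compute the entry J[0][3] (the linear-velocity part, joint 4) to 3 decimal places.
-0.598

axis z_3 = (-0.0000,-0.0000,1.0000); lever o_n−o_3 = (4.9641,0.5981,7.0000)
cross product → J_v[:, 3] = (-0.5981,4.9641,0.0000)
J_ω[:, 3] = z_3
entry J[0][3] = -0.5981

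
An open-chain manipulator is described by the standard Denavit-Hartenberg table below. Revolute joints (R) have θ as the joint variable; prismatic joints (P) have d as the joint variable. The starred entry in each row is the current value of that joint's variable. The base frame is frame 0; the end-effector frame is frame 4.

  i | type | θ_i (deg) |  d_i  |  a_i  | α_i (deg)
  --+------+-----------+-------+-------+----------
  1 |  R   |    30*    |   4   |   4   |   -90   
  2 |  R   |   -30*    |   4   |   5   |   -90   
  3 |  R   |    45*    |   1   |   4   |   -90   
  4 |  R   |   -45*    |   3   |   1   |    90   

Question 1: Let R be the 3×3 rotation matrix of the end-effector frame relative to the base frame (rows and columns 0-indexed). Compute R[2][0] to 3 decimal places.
-0.362

End-effector x-axis (col 0 of R) = (0.9312,-0.0397,-0.3624)
R[2][0] = -0.3624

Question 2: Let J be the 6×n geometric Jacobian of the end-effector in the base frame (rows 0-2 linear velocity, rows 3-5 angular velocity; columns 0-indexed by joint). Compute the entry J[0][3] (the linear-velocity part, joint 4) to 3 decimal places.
0.319

axis z_3 = (-0.1768,-0.9186,-0.3536); lever o_n−o_3 = (0.4009,-2.7954,-1.4230)
cross product → J_v[:, 3] = (0.3188,-0.3933,0.8624)
J_ω[:, 3] = z_3
entry J[0][3] = 0.3188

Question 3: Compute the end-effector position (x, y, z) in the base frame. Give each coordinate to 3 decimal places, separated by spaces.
9.584 3.859 5.625

after link 1: o_1 = (3.4641, 2.0000, 4.0000)
after link 2: o_2 = (5.2141, 7.6292, 6.5000)
after link 3: o_3 = (9.1826, 6.6544, 7.0482)
after link 4: o_4 = (9.5835, 3.8590, 5.6252)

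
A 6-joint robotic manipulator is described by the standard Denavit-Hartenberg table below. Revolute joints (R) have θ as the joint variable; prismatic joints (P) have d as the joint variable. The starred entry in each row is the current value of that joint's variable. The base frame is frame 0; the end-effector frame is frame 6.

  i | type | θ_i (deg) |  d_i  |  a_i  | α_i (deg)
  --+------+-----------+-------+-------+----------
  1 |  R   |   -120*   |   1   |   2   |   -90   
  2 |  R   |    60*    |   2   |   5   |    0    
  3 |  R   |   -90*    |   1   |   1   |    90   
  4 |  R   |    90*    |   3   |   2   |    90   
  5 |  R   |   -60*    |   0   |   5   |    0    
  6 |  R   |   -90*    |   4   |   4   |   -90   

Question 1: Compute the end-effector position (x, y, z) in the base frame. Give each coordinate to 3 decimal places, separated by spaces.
-1.752 -11.107 -3.714

after link 1: o_1 = (-1.0000, -1.7321, 1.0000)
after link 2: o_2 = (-0.5179, -4.8971, -3.3301)
after link 3: o_3 = (-0.0849, -6.1471, -2.8301)
after link 4: o_4 = (2.3971, -5.8481, -0.2321)
after link 5: o_5 = (3.4796, -8.9731, -3.9821)
after link 6: o_6 = (-1.7524, -11.1071, -3.7141)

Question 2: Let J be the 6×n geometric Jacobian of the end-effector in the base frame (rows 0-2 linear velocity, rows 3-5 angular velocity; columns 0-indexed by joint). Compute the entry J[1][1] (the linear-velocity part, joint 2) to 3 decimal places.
axis z_1 = (0.8660,-0.5000,0.0000); lever o_n−o_1 = (-0.7524,-9.3750,-4.7141)
cross product → J_v[:, 1] = (2.3571,4.0825,-8.4952)
J_ω[:, 1] = z_1
entry J[1][1] = 4.0825

4.083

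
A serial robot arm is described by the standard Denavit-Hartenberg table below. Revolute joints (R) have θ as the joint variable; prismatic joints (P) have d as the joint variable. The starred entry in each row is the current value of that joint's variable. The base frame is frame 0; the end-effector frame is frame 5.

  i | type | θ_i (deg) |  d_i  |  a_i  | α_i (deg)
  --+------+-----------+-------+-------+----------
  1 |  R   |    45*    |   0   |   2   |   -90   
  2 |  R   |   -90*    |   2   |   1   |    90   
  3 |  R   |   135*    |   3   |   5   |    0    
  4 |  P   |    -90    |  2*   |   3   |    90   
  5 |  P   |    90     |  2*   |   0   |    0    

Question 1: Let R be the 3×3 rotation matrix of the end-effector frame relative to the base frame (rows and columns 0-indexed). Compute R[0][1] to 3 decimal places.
End-effector y-axis (col 1 of R) = (0.5000,-0.5000,-0.7071)
R[0][1] = 0.5000

0.500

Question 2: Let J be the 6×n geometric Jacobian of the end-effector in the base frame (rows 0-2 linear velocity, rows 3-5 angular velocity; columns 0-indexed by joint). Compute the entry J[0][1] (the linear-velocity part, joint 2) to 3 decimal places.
axis z_1 = (-0.7071,0.7071,0.0000); lever o_n−o_1 = (-7.9497,0.8787,1.0000)
cross product → J_v[:, 1] = (0.7071,0.7071,5.0000)
J_ω[:, 1] = z_1
entry J[0][1] = 0.7071

0.707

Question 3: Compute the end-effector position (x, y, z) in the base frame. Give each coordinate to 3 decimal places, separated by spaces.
-6.536 2.293 1.000

after link 1: o_1 = (1.4142, 1.4142, 0.0000)
after link 2: o_2 = (0.0000, 2.8284, 1.0000)
after link 3: o_3 = (-4.6213, 3.2071, -2.5355)
after link 4: o_4 = (-7.5355, 3.2929, -0.4142)
after link 5: o_5 = (-6.5355, 2.2929, 1.0000)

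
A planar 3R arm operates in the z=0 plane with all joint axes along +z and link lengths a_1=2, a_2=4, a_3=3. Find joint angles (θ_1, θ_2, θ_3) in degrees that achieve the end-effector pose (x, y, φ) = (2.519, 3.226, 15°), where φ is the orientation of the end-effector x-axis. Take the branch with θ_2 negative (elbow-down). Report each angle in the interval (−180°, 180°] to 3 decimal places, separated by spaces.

-135.005 -149.999 -59.996

wrist centre = target − a_3·(cos φ, sin φ) = (-0.3788, 2.4495)
cos θ_2 = (6.1437−2²−4²)/(2·2·4) = -0.8660; θ_2 = -149.9990° (elbow-down)
β = atan2(2.4495,-0.3788) = 98.7901°; ψ = atan2(-2.0001,-1.4641) = -126.2046°
θ_1 = β − ψ = 224.9947°
θ_3 = φ − θ_1 − θ_2 = -59.9957° (wrapped to (-180°,180°])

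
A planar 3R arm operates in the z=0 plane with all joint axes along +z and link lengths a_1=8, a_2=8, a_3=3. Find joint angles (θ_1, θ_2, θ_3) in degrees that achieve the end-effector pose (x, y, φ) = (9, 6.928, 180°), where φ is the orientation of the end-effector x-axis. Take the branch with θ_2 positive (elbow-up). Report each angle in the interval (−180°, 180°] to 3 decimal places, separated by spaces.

wrist centre = target − a_3·(cos φ, sin φ) = (12.0000, 6.9280)
cos θ_2 = (191.9972−8²−8²)/(2·8·8) = 0.5000; θ_2 = 60.0015° (elbow-up)
β = atan2(6.9280,12.0000) = 29.9993°; ψ = atan2(6.9283,11.9998) = 30.0007°
θ_1 = β − ψ = -0.0015°
θ_3 = φ − θ_1 − θ_2 = 120.0000° (wrapped to (-180°,180°])

-0.001 60.001 120.000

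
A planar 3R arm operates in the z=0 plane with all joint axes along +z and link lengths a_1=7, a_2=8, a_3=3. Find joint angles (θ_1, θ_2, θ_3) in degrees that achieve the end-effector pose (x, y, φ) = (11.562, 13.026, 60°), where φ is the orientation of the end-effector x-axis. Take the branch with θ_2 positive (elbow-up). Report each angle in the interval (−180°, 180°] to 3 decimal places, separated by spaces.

wrist centre = target − a_3·(cos φ, sin φ) = (10.0620, 10.4279)
cos θ_2 = (209.9854−7²−8²)/(2·7·8) = 0.8659; θ_2 = 30.0096° (elbow-up)
β = atan2(10.4279,10.0620) = 46.0231°; ψ = atan2(4.0012,13.9275) = 16.0285°
θ_1 = β − ψ = 29.9946°
θ_3 = φ − θ_1 − θ_2 = -0.0042° (wrapped to (-180°,180°])

29.995 30.010 -0.004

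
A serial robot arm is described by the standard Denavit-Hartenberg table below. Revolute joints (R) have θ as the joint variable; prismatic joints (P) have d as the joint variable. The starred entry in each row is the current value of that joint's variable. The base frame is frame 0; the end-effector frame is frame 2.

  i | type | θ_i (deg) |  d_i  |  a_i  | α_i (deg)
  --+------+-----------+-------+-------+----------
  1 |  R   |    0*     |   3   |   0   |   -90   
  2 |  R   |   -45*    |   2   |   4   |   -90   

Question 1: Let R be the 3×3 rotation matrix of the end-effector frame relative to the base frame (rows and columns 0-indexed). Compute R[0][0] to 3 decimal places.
End-effector x-axis (col 0 of R) = (0.7071,-0.0000,0.7071)
R[0][0] = 0.7071

0.707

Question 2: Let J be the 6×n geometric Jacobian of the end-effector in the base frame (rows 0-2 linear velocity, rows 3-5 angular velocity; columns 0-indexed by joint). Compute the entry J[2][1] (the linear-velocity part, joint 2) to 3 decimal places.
axis z_1 = (0.0000,1.0000,0.0000); lever o_n−o_1 = (2.8284,2.0000,2.8284)
cross product → J_v[:, 1] = (2.8284,0.0000,-2.8284)
J_ω[:, 1] = z_1
entry J[2][1] = -2.8284

-2.828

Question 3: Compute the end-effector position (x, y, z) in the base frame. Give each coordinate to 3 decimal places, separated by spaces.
after link 1: o_1 = (0.0000, 0.0000, 3.0000)
after link 2: o_2 = (2.8284, 2.0000, 5.8284)

2.828 2.000 5.828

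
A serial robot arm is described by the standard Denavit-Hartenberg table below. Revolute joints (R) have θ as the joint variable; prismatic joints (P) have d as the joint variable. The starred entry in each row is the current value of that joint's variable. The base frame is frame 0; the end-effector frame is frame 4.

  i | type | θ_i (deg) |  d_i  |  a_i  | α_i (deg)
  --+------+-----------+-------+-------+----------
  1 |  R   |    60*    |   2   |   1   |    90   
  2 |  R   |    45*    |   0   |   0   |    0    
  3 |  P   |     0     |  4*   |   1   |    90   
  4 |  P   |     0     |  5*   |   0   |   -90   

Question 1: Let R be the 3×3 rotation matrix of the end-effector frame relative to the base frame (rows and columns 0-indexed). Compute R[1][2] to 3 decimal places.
-0.500

End-effector z-axis (col 2 of R) = (0.8660,-0.5000,0.0000)
R[1][2] = -0.5000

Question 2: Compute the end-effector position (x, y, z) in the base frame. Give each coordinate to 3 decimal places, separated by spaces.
after link 1: o_1 = (0.5000, 0.8660, 2.0000)
after link 2: o_2 = (0.5000, 0.8660, 2.0000)
after link 3: o_3 = (4.3177, -0.5216, 2.7071)
after link 4: o_4 = (6.0854, 2.5403, -0.8284)

6.085 2.540 -0.828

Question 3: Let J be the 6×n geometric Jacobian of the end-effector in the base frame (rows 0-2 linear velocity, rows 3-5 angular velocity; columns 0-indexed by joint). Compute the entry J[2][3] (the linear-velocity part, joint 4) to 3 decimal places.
prismatic axis z_3 = (0.3536,0.6124,-0.7071)
J_v[:, 3] = z_3; J_ω[:, 3] = (0,0,0)
entry J[2][3] = -0.7071

-0.707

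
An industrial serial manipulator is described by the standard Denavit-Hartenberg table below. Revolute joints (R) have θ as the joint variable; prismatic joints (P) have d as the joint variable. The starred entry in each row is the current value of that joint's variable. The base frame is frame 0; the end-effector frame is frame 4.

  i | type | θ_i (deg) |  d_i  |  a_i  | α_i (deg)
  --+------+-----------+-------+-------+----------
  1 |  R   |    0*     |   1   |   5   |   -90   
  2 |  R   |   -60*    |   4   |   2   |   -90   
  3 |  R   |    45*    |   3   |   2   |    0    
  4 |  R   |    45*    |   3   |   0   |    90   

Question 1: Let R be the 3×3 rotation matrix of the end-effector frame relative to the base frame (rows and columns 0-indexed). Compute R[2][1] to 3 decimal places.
-0.500

End-effector y-axis (col 1 of R) = (0.8660,0.0000,-0.5000)
R[2][1] = -0.5000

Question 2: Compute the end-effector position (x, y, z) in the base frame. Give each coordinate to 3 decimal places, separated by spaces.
11.903 2.586 0.957

after link 1: o_1 = (5.0000, 0.0000, 1.0000)
after link 2: o_2 = (6.0000, 4.0000, 2.7321)
after link 3: o_3 = (9.3052, 2.5858, 2.4568)
after link 4: o_4 = (11.9033, 2.5858, 0.9568)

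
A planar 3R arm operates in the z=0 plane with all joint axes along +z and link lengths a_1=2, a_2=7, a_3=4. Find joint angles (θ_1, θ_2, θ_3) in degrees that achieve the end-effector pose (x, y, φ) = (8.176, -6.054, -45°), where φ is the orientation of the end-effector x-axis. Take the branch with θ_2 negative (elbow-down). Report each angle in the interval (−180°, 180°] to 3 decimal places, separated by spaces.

72.798 -119.998 2.200

wrist centre = target − a_3·(cos φ, sin φ) = (5.3476, -3.2256)
cos θ_2 = (39.0009−2²−7²)/(2·2·7) = -0.5000; θ_2 = -119.9980° (elbow-down)
β = atan2(-3.2256,5.3476) = -31.0977°; ψ = atan2(-6.0623,-1.4998) = -103.8957°
θ_1 = β − ψ = 72.7980°
θ_3 = φ − θ_1 − θ_2 = 2.2000° (wrapped to (-180°,180°])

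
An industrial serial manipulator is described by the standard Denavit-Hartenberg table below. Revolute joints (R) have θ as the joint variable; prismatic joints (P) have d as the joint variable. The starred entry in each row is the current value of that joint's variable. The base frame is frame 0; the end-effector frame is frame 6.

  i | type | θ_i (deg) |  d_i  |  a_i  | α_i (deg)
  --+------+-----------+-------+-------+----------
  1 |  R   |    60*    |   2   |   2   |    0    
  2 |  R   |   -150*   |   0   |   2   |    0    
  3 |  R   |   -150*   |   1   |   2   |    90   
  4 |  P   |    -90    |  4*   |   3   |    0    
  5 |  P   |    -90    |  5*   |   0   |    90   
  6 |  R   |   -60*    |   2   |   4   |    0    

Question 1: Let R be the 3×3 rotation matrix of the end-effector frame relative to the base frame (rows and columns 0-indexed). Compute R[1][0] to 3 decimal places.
-0.866

End-effector x-axis (col 0 of R) = (-0.5000,-0.8660,-0.0000)
R[1][0] = -0.8660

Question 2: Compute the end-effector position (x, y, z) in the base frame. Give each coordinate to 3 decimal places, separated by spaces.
after link 1: o_1 = (1.0000, 1.7321, 2.0000)
after link 2: o_2 = (1.0000, -0.2679, 2.0000)
after link 3: o_3 = (0.0000, 1.4641, 3.0000)
after link 4: o_4 = (3.4641, 3.4641, 0.0000)
after link 5: o_5 = (7.7942, 5.9641, 0.0000)
after link 6: o_6 = (5.7942, 2.5000, 2.0000)

5.794 2.500 2.000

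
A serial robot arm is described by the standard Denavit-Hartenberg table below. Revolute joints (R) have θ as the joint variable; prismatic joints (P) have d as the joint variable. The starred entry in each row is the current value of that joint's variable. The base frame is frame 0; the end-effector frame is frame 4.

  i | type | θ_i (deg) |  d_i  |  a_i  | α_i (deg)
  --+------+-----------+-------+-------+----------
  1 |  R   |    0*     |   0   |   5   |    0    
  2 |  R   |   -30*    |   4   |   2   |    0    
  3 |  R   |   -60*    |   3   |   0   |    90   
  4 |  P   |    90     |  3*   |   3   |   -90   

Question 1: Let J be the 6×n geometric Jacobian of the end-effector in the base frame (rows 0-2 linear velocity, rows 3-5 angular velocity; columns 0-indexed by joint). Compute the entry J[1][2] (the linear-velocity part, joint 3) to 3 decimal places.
-3.000

axis z_2 = (0.0000,0.0000,1.0000); lever o_n−o_2 = (-3.0000,-0.0000,6.0000)
cross product → J_v[:, 2] = (0.0000,-3.0000,0.0000)
J_ω[:, 2] = z_2
entry J[1][2] = -3.0000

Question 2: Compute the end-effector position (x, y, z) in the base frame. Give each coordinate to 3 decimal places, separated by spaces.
after link 1: o_1 = (5.0000, 0.0000, 0.0000)
after link 2: o_2 = (6.7321, -1.0000, 4.0000)
after link 3: o_3 = (6.7321, -1.0000, 7.0000)
after link 4: o_4 = (3.7321, -1.0000, 10.0000)

3.732 -1.000 10.000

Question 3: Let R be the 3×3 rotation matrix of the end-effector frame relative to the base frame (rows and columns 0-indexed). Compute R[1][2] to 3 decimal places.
1.000

End-effector z-axis (col 2 of R) = (-0.0000,1.0000,0.0000)
R[1][2] = 1.0000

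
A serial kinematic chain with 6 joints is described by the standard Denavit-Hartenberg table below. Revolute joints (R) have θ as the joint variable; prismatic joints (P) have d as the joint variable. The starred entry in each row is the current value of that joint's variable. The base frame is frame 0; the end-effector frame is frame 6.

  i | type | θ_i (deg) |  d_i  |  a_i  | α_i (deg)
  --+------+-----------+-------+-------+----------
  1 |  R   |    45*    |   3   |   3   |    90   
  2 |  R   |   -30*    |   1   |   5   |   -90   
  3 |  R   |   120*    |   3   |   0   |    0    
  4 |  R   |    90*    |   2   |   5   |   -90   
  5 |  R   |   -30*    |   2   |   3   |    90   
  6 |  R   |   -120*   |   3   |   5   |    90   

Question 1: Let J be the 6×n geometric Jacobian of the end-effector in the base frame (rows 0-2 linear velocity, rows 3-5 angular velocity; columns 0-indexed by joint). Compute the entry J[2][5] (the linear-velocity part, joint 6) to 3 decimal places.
axis z_5 = (0.3946,0.7481,0.5335); lever o_n−o_5 = (-2.8530,5.0419,0.6630)
cross product → J_v[:, 5] = (-2.1938,-1.7836,4.1238)
J_ω[:, 5] = z_5
entry J[2][5] = 4.1238

4.124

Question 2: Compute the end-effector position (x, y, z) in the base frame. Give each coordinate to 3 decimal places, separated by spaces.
5.829 4.488 9.582

after link 1: o_1 = (2.1213, 2.1213, 3.0000)
after link 2: o_2 = (5.8903, 4.4761, 0.5000)
after link 3: o_3 = (6.9509, 5.5367, 3.0981)
after link 4: o_4 = (6.7742, 1.8244, 6.9952)
after link 5: o_5 = (8.6823, -0.5540, 8.9192)
after link 6: o_6 = (5.8294, 4.4879, 9.5822)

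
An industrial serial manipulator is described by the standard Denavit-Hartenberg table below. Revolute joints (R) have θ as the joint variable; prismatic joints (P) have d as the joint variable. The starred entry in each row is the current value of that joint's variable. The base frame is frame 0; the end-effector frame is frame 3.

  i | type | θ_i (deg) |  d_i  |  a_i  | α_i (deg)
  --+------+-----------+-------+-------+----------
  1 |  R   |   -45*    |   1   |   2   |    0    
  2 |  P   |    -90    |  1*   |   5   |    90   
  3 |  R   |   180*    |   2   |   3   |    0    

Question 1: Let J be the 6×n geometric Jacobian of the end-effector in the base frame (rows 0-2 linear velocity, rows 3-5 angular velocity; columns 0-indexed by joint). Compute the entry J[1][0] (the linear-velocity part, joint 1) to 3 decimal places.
axis z_0 = ẑ; lever o_n−o_0 = (-1.4142,-1.4142,2.0000)
cross product → J_v[:, 0] = (1.4142,-1.4142,0.0000)
J_ω[:, 0] = z_0
entry J[1][0] = -1.4142

-1.414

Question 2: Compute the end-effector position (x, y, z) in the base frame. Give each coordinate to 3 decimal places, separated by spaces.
after link 1: o_1 = (1.4142, -1.4142, 1.0000)
after link 2: o_2 = (-2.1213, -4.9497, 2.0000)
after link 3: o_3 = (-1.4142, -1.4142, 2.0000)

-1.414 -1.414 2.000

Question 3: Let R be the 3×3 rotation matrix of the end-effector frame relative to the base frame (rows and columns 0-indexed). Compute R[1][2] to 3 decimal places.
End-effector z-axis (col 2 of R) = (-0.7071,0.7071,0.0000)
R[1][2] = 0.7071

0.707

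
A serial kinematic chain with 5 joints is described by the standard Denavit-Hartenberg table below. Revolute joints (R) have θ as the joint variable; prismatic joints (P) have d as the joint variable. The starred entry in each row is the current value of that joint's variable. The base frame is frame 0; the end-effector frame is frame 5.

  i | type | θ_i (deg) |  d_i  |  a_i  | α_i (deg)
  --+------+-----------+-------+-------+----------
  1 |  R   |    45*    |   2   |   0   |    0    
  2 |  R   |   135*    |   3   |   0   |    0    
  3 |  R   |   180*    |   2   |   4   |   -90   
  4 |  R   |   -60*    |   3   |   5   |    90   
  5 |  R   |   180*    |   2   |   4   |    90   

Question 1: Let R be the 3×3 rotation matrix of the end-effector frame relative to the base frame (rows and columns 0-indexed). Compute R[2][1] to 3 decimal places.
0.500

End-effector y-axis (col 1 of R) = (-0.8660,0.0000,0.5000)
R[2][1] = 0.5000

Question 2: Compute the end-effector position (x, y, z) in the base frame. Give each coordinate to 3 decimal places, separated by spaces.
after link 1: o_1 = (0.0000, 0.0000, 2.0000)
after link 2: o_2 = (0.0000, 0.0000, 5.0000)
after link 3: o_3 = (4.0000, -0.0000, 7.0000)
after link 4: o_4 = (6.5000, 3.0000, 11.3301)
after link 5: o_5 = (2.7679, 3.0000, 8.8660)

2.768 3.000 8.866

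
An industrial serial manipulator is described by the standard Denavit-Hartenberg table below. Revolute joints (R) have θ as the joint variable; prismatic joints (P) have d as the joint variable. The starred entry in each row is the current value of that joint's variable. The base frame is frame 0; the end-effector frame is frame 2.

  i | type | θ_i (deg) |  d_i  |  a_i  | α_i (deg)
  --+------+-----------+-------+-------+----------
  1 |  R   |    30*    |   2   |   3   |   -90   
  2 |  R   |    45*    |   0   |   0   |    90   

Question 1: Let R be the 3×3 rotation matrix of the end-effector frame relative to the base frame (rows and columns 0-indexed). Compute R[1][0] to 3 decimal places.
End-effector x-axis (col 0 of R) = (0.6124,0.3536,-0.7071)
R[1][0] = 0.3536

0.354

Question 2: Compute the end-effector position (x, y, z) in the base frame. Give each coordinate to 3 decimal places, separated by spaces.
2.598 1.500 2.000

after link 1: o_1 = (2.5981, 1.5000, 2.0000)
after link 2: o_2 = (2.5981, 1.5000, 2.0000)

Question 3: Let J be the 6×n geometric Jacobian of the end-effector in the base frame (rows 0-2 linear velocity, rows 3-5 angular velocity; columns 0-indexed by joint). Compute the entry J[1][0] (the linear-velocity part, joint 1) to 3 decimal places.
2.598

axis z_0 = ẑ; lever o_n−o_0 = (2.5981,1.5000,2.0000)
cross product → J_v[:, 0] = (-1.5000,2.5981,0.0000)
J_ω[:, 0] = z_0
entry J[1][0] = 2.5981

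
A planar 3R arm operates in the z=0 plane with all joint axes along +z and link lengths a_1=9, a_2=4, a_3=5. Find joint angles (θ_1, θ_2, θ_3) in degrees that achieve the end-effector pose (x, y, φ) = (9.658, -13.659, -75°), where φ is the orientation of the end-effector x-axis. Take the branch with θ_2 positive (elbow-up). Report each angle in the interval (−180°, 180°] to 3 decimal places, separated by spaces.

-59.999 44.999 -60.000

wrist centre = target − a_3·(cos φ, sin φ) = (8.3639, -8.8294)
cos θ_2 = (147.9127−9²−4²)/(2·9·4) = 0.7071; θ_2 = 44.9989° (elbow-up)
β = atan2(-8.8294,8.3639) = -46.5508°; ψ = atan2(2.8284,11.8285) = 13.4478°
θ_1 = β − ψ = -59.9986°
θ_3 = φ − θ_1 − θ_2 = -60.0003° (wrapped to (-180°,180°])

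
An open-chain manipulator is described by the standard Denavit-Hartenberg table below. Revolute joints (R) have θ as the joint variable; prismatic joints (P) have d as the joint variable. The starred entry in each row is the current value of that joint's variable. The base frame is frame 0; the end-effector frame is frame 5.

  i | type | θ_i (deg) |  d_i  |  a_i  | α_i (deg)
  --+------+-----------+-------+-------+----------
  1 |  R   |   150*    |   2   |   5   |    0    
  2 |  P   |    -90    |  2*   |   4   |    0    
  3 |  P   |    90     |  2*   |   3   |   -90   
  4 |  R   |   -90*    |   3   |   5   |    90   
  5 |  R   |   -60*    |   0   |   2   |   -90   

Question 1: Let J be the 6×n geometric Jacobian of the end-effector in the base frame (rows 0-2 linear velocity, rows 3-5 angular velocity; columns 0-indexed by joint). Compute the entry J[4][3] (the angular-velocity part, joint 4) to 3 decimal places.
-0.866

axis z_3 = (-0.5000,-0.8660,0.0000); lever o_n−o_3 = (-0.6340,-1.0981,6.0000)
cross product → J_v[:, 3] = (-5.1962,3.0000,-0.0000)
J_ω[:, 3] = z_3
entry J[4][3] = -0.8660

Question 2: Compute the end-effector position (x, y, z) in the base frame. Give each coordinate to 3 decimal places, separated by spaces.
-5.562 6.366 12.000

after link 1: o_1 = (-4.3301, 2.5000, 2.0000)
after link 2: o_2 = (-2.3301, 5.9641, 4.0000)
after link 3: o_3 = (-4.9282, 7.4641, 6.0000)
after link 4: o_4 = (-6.4282, 4.8660, 11.0000)
after link 5: o_5 = (-5.5622, 6.3660, 12.0000)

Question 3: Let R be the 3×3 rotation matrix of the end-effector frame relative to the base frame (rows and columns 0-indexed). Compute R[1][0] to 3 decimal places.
0.750

End-effector x-axis (col 0 of R) = (0.4330,0.7500,0.5000)
R[1][0] = 0.7500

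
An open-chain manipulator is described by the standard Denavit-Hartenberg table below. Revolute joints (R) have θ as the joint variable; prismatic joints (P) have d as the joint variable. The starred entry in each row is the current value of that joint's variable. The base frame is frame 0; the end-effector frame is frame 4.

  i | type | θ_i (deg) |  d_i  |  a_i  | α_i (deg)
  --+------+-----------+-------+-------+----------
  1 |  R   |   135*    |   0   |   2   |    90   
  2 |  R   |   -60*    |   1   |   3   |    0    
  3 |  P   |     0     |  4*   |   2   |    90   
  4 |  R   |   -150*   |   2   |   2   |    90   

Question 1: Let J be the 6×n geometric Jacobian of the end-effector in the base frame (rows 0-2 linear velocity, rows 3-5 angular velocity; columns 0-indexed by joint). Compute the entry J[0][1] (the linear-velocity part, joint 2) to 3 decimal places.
axis z_1 = (0.7071,0.7071,0.0000); lever o_n−o_1 = (2.8978,2.7591,-3.8301)
cross product → J_v[:, 1] = (-2.7083,2.7083,-0.0981)
J_ω[:, 1] = z_1
entry J[0][1] = -2.7083

-2.708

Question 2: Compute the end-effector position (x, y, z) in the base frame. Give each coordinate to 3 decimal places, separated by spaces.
1.484 4.173 -3.830

after link 1: o_1 = (-1.4142, 1.4142, 0.0000)
after link 2: o_2 = (-1.7678, 3.1820, -2.5981)
after link 3: o_3 = (0.3536, 6.7175, -4.3301)
after link 4: o_4 = (1.4836, 4.1733, -3.8301)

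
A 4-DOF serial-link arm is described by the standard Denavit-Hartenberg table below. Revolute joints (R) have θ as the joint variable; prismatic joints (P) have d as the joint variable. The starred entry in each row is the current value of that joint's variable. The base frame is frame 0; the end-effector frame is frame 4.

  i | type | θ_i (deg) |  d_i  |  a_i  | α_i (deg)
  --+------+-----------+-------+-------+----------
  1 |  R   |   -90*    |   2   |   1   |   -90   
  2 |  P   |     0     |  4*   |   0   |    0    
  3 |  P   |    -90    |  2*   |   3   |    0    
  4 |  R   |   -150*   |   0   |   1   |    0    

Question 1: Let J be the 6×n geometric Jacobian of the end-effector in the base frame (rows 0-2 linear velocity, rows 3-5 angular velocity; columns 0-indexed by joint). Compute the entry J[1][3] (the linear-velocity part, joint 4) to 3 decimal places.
axis z_3 = (1.0000,0.0000,0.0000); lever o_n−o_3 = (0.0000,0.5000,-0.8660)
cross product → J_v[:, 3] = (-0.0000,0.8660,0.5000)
J_ω[:, 3] = z_3
entry J[1][3] = 0.8660

0.866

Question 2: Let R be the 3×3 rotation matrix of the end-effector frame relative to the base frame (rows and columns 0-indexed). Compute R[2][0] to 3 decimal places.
End-effector x-axis (col 0 of R) = (0.0000,0.5000,-0.8660)
R[2][0] = -0.8660

-0.866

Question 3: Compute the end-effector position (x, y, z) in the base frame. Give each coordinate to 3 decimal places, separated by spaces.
after link 1: o_1 = (0.0000, -1.0000, 2.0000)
after link 2: o_2 = (4.0000, -1.0000, 2.0000)
after link 3: o_3 = (6.0000, -1.0000, 5.0000)
after link 4: o_4 = (6.0000, -0.5000, 4.1340)

6.000 -0.500 4.134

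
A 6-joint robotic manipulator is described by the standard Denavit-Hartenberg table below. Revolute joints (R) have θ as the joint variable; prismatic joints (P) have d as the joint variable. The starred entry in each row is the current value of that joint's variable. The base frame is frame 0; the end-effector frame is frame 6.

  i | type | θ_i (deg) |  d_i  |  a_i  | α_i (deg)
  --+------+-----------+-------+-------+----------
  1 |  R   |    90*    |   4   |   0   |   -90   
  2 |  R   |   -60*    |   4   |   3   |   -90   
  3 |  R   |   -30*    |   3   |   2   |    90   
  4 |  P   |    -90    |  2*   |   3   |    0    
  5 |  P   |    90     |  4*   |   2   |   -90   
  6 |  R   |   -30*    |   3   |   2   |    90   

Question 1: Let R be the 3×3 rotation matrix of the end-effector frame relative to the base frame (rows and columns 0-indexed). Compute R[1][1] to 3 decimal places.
0.866

End-effector y-axis (col 1 of R) = (-0.0000,0.8660,-0.5000)
R[1][1] = 0.8660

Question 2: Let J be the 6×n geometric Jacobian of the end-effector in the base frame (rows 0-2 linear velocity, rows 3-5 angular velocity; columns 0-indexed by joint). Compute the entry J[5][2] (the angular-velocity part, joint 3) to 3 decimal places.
axis z_2 = (-0.0000,0.8660,-0.5000); lever o_n−o_2 = (-8.9282,3.3301,-0.2321)
cross product → J_v[:, 2] = (1.4641,4.4641,7.7321)
J_ω[:, 2] = z_2
entry J[5][2] = -0.5000

-0.500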